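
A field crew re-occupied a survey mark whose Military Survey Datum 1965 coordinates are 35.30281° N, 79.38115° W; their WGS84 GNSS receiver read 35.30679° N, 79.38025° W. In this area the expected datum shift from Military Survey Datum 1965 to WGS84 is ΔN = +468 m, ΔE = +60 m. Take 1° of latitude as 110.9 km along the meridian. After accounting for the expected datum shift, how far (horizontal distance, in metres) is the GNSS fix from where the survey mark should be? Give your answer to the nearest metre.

Observed coordinate differences: Δφ = +0.00398°, Δλ = +0.00090°.
Converting to metres (1° lat = 110900 m, cos φ = 0.816109): observed ΔN = 441.4 m, observed ΔE = 81.5 m.
Subtracting the expected shift leaves a residual of 441.4 − (468) = -26.6 m north and 81.5 − (60) = 21.5 m east.
Residual distance = √((-26.6)² + 21.5²) = 34.2 m.

34 m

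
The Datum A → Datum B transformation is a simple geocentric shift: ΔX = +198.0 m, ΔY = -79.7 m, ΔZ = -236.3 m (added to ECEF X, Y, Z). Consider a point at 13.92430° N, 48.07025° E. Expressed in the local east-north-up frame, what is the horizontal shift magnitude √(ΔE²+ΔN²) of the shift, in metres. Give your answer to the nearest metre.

The local east axis at (φ, λ) is (−sin λ, cos λ, 0), so ΔE = −sin(48.07025°)·198.0 + cos(48.07025°)·(-79.7) = -200.56 m.
The local north axis is (−sin φ cos λ, −sin φ sin λ, cos φ), giving ΔN = -31.838 + 14.268 − 229.356 = -246.93 m.
Horizontal magnitude = √(ΔE² + ΔN²) = √((-200.56)² + (-246.93)²) = 318.12 m.

318 m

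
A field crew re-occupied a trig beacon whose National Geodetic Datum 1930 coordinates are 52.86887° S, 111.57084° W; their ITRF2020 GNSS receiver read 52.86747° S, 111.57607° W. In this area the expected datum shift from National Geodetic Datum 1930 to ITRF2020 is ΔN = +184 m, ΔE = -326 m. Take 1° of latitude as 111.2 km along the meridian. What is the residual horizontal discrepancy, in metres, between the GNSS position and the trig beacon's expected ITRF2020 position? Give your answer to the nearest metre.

38 m

Observed coordinate differences: Δφ = +0.00140°, Δλ = -0.00523°.
Converting to metres (1° lat = 111200 m, cos φ = 0.603641): observed ΔN = 155.7 m, observed ΔE = -351.1 m.
Subtracting the expected shift leaves a residual of 155.7 − (184) = -28.3 m north and -351.1 − (-326) = -25.1 m east.
Residual distance = √((-28.3)² + (-25.1)²) = 37.8 m.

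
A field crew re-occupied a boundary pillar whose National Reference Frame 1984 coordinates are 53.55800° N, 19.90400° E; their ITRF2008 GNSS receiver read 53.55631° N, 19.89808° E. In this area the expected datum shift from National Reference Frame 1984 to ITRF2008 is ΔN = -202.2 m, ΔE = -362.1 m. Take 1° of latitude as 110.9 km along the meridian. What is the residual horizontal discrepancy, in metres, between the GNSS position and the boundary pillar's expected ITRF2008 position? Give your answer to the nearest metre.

32 m

Observed coordinate differences: Δφ = -0.00169°, Δλ = -0.00592°.
Converting to metres (1° lat = 110900 m, cos φ = 0.594009): observed ΔN = -187.4 m, observed ΔE = -390.0 m.
Subtracting the expected shift leaves a residual of -187.4 − (-202.2) = 14.8 m north and -390.0 − (-362.1) = -27.9 m east.
Residual distance = √(14.8² + (-27.9)²) = 31.6 m.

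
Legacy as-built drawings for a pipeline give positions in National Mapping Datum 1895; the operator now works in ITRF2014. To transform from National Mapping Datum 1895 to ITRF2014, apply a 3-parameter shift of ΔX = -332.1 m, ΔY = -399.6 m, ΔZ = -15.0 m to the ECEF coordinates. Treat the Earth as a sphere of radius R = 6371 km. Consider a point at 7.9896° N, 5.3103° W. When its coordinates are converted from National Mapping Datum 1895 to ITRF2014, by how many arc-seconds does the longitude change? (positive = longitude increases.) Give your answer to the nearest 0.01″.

Δλ = -14.01″

sin φ = 0.138993, cos φ = 0.990293, sin λ = -0.092550, cos λ = 0.995708.
East component: ΔE = −sin λ·ΔX + cos λ·ΔY = −(-0.092550)(-332.1) + (0.995708)(-399.6) = -428.62 m.
1° of latitude spans πR/180 = 111195 m; at latitude φ, 1° of longitude spans that × cos φ = 110115.6 m, so Δλ = -428.62 / 110115.6 × 3600 = -14.013″.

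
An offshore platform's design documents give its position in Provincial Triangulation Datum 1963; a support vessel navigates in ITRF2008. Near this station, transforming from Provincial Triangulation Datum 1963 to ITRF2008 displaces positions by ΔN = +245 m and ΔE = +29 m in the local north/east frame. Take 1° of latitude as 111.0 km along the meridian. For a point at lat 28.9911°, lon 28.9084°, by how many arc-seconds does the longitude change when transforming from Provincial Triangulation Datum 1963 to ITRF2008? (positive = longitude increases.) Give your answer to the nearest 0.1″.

Δλ = 1.1″

At latitude 28.9911°, cos φ = 0.874695.
1° of longitude at this latitude = 111.0 × cos φ = 97.09 km, so Δλ = 29.0 / 97091.1 = 0.0002987° = 1.075″.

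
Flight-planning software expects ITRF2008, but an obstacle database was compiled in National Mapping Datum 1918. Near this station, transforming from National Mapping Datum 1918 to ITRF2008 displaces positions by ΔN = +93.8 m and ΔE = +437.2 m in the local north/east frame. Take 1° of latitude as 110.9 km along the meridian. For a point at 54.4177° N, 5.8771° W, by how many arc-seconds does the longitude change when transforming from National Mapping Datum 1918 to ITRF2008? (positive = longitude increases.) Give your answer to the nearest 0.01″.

Δλ = 24.39″

At latitude 54.4177°, cos φ = 0.581872.
1° of longitude at this latitude = 110.9 × cos φ = 64.53 km, so Δλ = 437.2 / 64529.6 = 0.0067752° = 24.391″.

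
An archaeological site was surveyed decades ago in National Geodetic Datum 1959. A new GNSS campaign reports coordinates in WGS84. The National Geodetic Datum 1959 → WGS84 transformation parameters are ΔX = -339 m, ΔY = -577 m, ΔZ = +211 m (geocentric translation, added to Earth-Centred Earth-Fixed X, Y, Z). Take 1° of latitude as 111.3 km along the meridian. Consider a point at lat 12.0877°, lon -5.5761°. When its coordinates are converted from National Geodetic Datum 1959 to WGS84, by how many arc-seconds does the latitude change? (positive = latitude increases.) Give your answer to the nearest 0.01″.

Δφ = 8.58″

sin φ = 0.209409, cos φ = 0.977828, sin λ = -0.097168, cos λ = 0.995268.
North component: ΔN = −sin φ cos λ·ΔX − sin φ sin λ·ΔY + cos φ·ΔZ = −(0.209409)(0.995268)(-339) − (0.209409)(-0.097168)(-577) + (0.977828)(211) = 265.23 m.
1° of latitude spans 111300 m, so Δφ = 265.23 / 111300 × 3600 = 8.579″.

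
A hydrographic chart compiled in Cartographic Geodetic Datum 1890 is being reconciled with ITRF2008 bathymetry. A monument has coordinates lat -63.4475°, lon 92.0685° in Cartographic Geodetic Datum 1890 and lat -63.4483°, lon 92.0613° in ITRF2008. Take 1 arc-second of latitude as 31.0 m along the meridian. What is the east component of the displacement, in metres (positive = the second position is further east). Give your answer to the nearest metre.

ΔE = -359 m

Δφ = -63.4483° − -63.4475° = -0.0008°; Δλ = 92.0613° − 92.0685° = -0.0072°.
1° of latitude = 3600 × 31.00 = 111600 m.
ΔN = Δφ × 111600 = -89.3 m; ΔE = Δλ × 111600 × cos(-63.4475°) = -0.0072 × 111600 × 0.447018 = -359.2 m.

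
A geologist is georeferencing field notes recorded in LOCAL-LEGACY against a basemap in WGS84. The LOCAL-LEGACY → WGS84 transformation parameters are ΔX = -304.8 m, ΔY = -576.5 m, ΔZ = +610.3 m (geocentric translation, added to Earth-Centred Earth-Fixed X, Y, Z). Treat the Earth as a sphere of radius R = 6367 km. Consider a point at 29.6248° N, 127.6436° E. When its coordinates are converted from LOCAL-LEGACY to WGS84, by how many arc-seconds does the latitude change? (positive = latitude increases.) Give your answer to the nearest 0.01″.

Δφ = 21.52″

sin φ = 0.494318, cos φ = 0.869281, sin λ = 0.791825, cos λ = -0.610748.
North component: ΔN = −sin φ cos λ·ΔX − sin φ sin λ·ΔY + cos φ·ΔZ = −(0.494318)(-0.610748)(-304.8) − (0.494318)(0.791825)(-576.5) + (0.869281)(610.3) = 664.15 m.
1° of latitude spans πR/180 = 111125 m, so Δφ = 664.15 / 111125 × 3600 = 21.516″.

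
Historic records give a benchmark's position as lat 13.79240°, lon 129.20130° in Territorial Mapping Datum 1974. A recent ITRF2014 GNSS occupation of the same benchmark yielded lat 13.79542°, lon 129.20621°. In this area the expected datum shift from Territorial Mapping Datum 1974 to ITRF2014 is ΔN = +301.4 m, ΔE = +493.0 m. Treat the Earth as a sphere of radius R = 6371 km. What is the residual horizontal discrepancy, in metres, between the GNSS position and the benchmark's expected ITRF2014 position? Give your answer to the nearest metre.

Observed coordinate differences: Δφ = +0.00302°, Δλ = +0.00491°.
Converting to metres (1° lat = 111195 m, cos φ = 0.971166): observed ΔN = 335.8 m, observed ΔE = 530.2 m.
Subtracting the expected shift leaves a residual of 335.8 − (301.4) = 34.4 m north and 530.2 − (493.0) = 37.2 m east.
Residual distance = √(34.4² + 37.2²) = 50.7 m.

51 m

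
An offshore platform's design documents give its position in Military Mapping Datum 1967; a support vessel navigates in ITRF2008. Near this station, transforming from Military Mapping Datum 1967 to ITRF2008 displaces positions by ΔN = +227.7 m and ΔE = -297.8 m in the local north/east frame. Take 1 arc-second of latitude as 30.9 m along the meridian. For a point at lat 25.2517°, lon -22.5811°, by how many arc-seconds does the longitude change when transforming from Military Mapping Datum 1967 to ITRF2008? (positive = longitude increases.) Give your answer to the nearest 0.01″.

At latitude 25.2517°, cos φ = 0.904442.
1″ of longitude at this latitude = 30.90 × cos φ = 27.9473 m, so Δλ = -297.8 / 27.9473 = -10.656″.

Δλ = -10.66″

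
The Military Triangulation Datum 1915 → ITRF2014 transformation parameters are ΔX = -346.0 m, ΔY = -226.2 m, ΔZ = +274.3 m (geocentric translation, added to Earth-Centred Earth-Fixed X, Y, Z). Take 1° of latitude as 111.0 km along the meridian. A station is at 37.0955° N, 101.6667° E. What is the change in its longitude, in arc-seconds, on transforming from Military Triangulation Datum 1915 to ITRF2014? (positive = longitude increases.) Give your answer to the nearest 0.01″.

sin φ = 0.603145, cos φ = 0.797631, sin λ = 0.979341, cos λ = -0.202218.
East component: ΔE = −sin λ·ΔX + cos λ·ΔY = −(0.979341)(-346.0) + (-0.202218)(-226.2) = 384.59 m.
1° of latitude spans 111000 m; at latitude φ, 1° of longitude spans that × cos φ = 88537.1 m, so Δλ = 384.59 / 88537.1 × 3600 = 15.638″.

Δλ = 15.64″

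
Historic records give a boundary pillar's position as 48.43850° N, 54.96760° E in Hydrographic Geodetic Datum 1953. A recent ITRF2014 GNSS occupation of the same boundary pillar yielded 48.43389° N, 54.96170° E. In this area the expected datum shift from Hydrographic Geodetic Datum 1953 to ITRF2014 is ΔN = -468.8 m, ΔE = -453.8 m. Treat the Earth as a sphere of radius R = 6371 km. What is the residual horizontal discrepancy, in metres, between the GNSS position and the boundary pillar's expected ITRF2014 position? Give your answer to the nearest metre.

48 m

Observed coordinate differences: Δφ = -0.00461°, Δλ = -0.00590°.
Converting to metres (1° lat = 111195 m, cos φ = 0.663424): observed ΔN = -512.6 m, observed ΔE = -435.2 m.
Subtracting the expected shift leaves a residual of -512.6 − (-468.8) = -43.8 m north and -435.2 − (-453.8) = 18.6 m east.
Residual distance = √((-43.8)² + 18.6²) = 47.6 m.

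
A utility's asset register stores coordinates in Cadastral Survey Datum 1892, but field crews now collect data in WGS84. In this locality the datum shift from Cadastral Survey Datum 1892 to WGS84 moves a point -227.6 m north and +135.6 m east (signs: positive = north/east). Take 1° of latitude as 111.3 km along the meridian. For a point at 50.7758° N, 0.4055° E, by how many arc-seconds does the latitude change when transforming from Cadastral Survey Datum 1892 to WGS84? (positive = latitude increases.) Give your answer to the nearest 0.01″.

Δφ = -7.36″

1° of latitude = 111.3 km, so Δφ = -227.6 / 111300 = -0.0020449° = -7.362″.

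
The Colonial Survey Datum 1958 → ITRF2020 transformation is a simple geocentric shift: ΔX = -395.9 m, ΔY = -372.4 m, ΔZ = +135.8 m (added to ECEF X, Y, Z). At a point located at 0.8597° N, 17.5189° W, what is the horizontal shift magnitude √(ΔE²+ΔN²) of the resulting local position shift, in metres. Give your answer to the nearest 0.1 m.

494.5 m

At φ = 0.8597°, λ = -17.5189°: sin φ = 0.015004, cos φ = 0.999887, sin λ = -0.301020, cos λ = 0.953618.
ΔE = −sin λ·ΔX + cos λ·ΔY = −(-0.301020)·(-395.9) + (0.953618)·(-372.4) = -474.30 m.
ΔN = −sin φ cos λ·ΔX − sin φ sin λ·ΔY + cos φ·ΔZ = −(0.015004)(0.953618)(-395.9) − (0.015004)(-0.301020)(-372.4) + (0.999887)(135.8) = 139.77 m.
Horizontal magnitude = √(ΔE² + ΔN²) = √((-474.30)² + 139.77²) = 494.47 m.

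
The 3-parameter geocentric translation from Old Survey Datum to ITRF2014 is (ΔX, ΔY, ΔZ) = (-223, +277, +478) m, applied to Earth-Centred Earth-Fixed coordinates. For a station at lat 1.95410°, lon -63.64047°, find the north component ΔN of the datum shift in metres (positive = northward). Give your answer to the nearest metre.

The local north axis is (−sin φ cos λ, −sin φ sin λ, cos φ), giving ΔN = 3.376 + 8.463 + 477.722 = 489.56 m.

ΔN = 490 m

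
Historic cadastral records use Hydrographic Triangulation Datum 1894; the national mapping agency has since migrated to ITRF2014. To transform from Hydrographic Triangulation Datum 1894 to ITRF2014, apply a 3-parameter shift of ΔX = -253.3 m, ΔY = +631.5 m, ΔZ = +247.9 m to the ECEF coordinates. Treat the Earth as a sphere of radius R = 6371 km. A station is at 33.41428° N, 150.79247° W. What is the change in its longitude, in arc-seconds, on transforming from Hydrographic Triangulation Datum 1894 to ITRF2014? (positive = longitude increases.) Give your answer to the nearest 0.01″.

Δλ = -26.17″

sin φ = 0.550689, cos φ = 0.834711, sin λ = -0.487974, cos λ = -0.872858.
East component: ΔE = −sin λ·ΔX + cos λ·ΔY = −(-0.487974)(-253.3) + (-0.872858)(631.5) = -674.81 m.
1° of latitude spans πR/180 = 111195 m; at latitude φ, 1° of longitude spans that × cos φ = 92815.6 m, so Δλ = -674.81 / 92815.6 × 3600 = -26.174″.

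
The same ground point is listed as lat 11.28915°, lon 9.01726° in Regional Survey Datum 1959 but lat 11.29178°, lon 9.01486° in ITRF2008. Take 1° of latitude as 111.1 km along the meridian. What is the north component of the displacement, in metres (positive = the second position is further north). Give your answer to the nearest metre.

Δφ = 11.29178° − 11.28915° = +0.00263°; Δλ = 9.01486° − 9.01726° = -0.00240°.
ΔN = Δφ × 111100 = 292.2 m; ΔE = Δλ × 111100 × cos(11.28915°) = -0.00240 × 111100 × 0.980652 = -261.5 m.

ΔN = 292 m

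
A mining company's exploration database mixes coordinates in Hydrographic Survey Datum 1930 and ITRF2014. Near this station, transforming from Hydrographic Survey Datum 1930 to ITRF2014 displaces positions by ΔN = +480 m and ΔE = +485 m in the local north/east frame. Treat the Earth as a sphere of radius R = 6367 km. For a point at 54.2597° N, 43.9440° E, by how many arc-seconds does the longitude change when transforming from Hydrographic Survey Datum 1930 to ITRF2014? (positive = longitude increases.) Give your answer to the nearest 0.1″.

At latitude 54.2597°, cos φ = 0.584112.
One radian of longitude at latitude φ spans R cos φ, so Δλ = ΔE / (R cos φ) = 485.0 / (6367000 × 0.584112) = 1.3041e-04 rad = 26.899″.

Δλ = 26.9″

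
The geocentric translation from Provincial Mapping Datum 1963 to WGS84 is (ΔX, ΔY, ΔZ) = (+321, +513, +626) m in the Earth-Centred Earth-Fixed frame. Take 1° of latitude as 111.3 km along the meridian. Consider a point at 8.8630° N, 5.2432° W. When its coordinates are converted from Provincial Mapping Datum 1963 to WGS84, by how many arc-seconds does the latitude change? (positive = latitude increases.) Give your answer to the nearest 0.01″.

sin φ = 0.154072, cos φ = 0.988060, sin λ = -0.091383, cos λ = 0.995816.
North component: ΔN = −sin φ cos λ·ΔX − sin φ sin λ·ΔY + cos φ·ΔZ = −(0.154072)(0.995816)(321) − (0.154072)(-0.091383)(513) + (0.988060)(626) = 576.50 m.
1° of latitude spans 111300 m, so Δφ = 576.50 / 111300 × 3600 = 18.647″.

Δφ = 18.65″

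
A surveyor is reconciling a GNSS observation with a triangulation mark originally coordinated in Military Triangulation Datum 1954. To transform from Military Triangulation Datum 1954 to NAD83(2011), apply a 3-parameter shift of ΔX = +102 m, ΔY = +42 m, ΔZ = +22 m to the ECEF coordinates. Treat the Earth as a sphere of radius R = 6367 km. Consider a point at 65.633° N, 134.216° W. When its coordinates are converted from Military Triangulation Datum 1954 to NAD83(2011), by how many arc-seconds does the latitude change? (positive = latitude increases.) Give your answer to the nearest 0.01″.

Δφ = 3.28″

sin φ = 0.910921, cos φ = 0.412580, sin λ = -0.716716, cos λ = -0.697365.
North component: ΔN = −sin φ cos λ·ΔX − sin φ sin λ·ΔY + cos φ·ΔZ = −(0.910921)(-0.697365)(102) − (0.910921)(-0.716716)(42) + (0.412580)(22) = 101.29 m.
1° of latitude spans πR/180 = 111125 m, so Δφ = 101.29 / 111125 × 3600 = 3.281″.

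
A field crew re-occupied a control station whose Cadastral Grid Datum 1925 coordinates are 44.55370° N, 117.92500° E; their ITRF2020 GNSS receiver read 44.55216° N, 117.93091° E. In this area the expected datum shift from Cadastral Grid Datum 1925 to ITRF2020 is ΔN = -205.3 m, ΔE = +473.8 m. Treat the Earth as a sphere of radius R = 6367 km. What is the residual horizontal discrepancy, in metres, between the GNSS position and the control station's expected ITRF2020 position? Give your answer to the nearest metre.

35 m

Observed coordinate differences: Δφ = -0.00154°, Δλ = +0.00591°.
Converting to metres (1° lat = 111125 m, cos φ = 0.712593): observed ΔN = -171.1 m, observed ΔE = 468.0 m.
Subtracting the expected shift leaves a residual of -171.1 − (-205.3) = 34.2 m north and 468.0 − (473.8) = -5.8 m east.
Residual distance = √(34.2² + (-5.8)²) = 34.7 m.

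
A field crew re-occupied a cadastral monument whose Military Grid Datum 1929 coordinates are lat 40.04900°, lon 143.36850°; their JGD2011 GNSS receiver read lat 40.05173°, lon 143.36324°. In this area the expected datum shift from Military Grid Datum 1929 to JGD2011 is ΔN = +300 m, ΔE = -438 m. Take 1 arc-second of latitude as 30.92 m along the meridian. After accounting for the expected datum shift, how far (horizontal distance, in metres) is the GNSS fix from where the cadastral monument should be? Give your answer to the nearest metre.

11 m

Observed coordinate differences: Δφ = +0.00273°, Δλ = -0.00526°.
Converting to metres (1° lat = 111312 m, cos φ = 0.765494): observed ΔN = 303.9 m, observed ΔE = -448.2 m.
Subtracting the expected shift leaves a residual of 303.9 − (300) = 3.9 m north and -448.2 − (-438) = -10.2 m east.
Residual distance = √(3.9² + (-10.2)²) = 10.9 m.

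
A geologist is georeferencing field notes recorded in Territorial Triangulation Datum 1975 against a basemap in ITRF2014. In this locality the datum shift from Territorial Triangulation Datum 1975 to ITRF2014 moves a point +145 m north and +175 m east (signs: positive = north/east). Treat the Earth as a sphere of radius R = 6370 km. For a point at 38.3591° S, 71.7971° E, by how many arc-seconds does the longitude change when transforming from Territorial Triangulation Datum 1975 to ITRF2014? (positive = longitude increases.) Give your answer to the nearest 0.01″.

At latitude -38.3591°, cos φ = 0.784137.
One radian of longitude at latitude φ spans R cos φ, so Δλ = ΔE / (R cos φ) = 175.0 / (6370000 × 0.784137) = 3.5035e-05 rad = 7.227″.

Δλ = 7.23″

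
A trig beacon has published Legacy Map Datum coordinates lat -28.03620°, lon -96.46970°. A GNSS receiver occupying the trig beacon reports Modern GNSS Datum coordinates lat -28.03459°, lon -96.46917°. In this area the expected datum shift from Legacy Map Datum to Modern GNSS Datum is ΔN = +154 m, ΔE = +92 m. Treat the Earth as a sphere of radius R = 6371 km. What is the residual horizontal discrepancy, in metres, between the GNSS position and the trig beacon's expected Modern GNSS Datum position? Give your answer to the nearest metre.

47 m

Observed coordinate differences: Δφ = +0.00161°, Δλ = +0.00053°.
Converting to metres (1° lat = 111195 m, cos φ = 0.882651): observed ΔN = 179.0 m, observed ΔE = 52.0 m.
Subtracting the expected shift leaves a residual of 179.0 − (154) = 25.0 m north and 52.0 − (92) = -40.0 m east.
Residual distance = √(25.0² + (-40.0)²) = 47.2 m.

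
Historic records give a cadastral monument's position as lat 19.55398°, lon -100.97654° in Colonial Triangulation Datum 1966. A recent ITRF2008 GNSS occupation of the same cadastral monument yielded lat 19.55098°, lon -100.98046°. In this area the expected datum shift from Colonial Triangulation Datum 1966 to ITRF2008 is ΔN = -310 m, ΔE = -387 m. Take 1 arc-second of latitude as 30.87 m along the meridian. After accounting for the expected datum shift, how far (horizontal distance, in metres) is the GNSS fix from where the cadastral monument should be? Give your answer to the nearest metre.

Observed coordinate differences: Δφ = -0.00300°, Δλ = -0.00392°.
Converting to metres (1° lat = 111132 m, cos φ = 0.942327): observed ΔN = -333.4 m, observed ΔE = -410.5 m.
Subtracting the expected shift leaves a residual of -333.4 − (-310) = -23.4 m north and -410.5 − (-387) = -23.5 m east.
Residual distance = √((-23.4)² + (-23.5)²) = 33.2 m.

33 m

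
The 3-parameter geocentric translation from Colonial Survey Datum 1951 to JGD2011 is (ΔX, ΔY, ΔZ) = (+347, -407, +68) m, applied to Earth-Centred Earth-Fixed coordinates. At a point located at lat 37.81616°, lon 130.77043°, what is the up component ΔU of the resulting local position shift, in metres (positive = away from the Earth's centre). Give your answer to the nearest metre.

ΔU = -381 m

The local up (radial) axis is (cos φ cos λ, cos φ sin λ, sin φ), giving ΔU = -179.011 − 243.500 + 41.693 = -380.82 m.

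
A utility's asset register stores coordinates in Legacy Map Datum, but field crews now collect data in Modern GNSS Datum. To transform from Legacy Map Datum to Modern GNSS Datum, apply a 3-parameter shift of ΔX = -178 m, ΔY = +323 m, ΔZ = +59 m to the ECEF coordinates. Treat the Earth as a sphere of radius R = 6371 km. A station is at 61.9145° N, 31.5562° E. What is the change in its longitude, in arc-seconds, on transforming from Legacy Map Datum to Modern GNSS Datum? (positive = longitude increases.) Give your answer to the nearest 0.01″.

sin φ = 0.882246, cos φ = 0.470789, sin λ = 0.523335, cos λ = 0.852127.
East component: ΔE = −sin λ·ΔX + cos λ·ΔY = −(0.523335)(-178) + (0.852127)(323) = 368.39 m.
1° of latitude spans πR/180 = 111195 m; at latitude φ, 1° of longitude spans that × cos φ = 52349.3 m, so Δλ = 368.39 / 52349.3 × 3600 = 25.334″.

Δλ = 25.33″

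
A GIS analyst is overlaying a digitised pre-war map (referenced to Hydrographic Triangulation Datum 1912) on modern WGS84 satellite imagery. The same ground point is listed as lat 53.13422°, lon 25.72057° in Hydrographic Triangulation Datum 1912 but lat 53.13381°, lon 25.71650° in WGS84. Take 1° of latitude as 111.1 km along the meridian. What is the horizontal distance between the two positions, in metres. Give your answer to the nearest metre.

Δφ = 53.13381° − 53.13422° = -0.00041°; Δλ = 25.71650° − 25.72057° = -0.00407°.
ΔN = Δφ × 111100 = -45.6 m; ΔE = Δλ × 111100 × cos(53.13422°) = -0.00407 × 111100 × 0.599943 = -271.3 m.
Distance = √(ΔE² + ΔN²) = √((-271.3)² + (-45.6)²) = 275.1 m.

275 m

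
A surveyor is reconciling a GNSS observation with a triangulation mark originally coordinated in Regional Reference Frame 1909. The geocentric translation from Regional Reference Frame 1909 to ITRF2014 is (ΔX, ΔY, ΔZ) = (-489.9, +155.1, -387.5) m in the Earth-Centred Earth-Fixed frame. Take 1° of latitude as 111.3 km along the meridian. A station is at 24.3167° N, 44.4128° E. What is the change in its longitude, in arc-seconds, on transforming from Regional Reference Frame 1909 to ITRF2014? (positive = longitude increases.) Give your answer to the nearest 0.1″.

Δλ = 16.1″

sin φ = 0.411780, cos φ = 0.911283, sin λ = 0.699823, cos λ = 0.714316.
East component: ΔE = −sin λ·ΔX + cos λ·ΔY = −(0.699823)(-489.9) + (0.714316)(155.1) = 453.63 m.
1° of latitude spans 111300 m; at latitude φ, 1° of longitude spans that × cos φ = 101425.8 m, so Δλ = 453.63 / 101425.8 × 3600 = 16.101″.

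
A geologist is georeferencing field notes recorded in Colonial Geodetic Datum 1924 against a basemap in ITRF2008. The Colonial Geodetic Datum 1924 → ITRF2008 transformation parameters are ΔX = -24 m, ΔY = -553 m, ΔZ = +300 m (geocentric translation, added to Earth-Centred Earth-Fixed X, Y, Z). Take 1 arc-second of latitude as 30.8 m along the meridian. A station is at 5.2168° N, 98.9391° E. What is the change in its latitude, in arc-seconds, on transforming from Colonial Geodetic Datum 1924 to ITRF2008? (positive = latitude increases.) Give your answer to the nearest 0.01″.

sin φ = 0.090925, cos φ = 0.995858, sin λ = 0.987854, cos λ = -0.155385.
North component: ΔN = −sin φ cos λ·ΔX − sin φ sin λ·ΔY + cos φ·ΔZ = −(0.090925)(-0.155385)(-24) − (0.090925)(0.987854)(-553) + (0.995858)(300) = 348.09 m.
1° of latitude spans 3600 × 30.80 = 110880 m, so Δφ = 348.09 / 110880 × 3600 = 11.302″.

Δφ = 11.30″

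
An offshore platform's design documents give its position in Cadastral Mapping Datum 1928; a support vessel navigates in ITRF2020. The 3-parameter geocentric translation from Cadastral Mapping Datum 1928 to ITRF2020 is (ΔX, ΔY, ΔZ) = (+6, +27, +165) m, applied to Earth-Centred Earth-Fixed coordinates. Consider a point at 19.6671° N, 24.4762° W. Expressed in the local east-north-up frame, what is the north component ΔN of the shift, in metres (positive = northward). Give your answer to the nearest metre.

ΔN = 157 m

The local north axis is (−sin φ cos λ, −sin φ sin λ, cos φ), giving ΔN = -1.838 + 3.765 + 155.375 = 157.30 m.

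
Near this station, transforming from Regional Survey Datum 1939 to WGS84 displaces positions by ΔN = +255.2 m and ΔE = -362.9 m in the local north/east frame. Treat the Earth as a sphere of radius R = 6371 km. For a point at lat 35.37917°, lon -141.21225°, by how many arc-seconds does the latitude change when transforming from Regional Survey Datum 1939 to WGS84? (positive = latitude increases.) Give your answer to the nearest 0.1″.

Δφ = 8.3″

On a sphere of radius R, 1 rad of latitude = R, so Δφ = ΔN / R = 255.2 / 6371000 = 4.0057e-05 rad = 8.262″.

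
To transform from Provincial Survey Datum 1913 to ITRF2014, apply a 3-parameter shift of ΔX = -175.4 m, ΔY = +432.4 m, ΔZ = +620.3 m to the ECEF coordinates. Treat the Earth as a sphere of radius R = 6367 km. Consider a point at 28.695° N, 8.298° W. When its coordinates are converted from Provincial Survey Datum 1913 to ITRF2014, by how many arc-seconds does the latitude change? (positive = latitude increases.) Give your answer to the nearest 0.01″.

Δφ = 21.30″

sin φ = 0.480147, cos φ = 0.877188, sin λ = -0.144322, cos λ = 0.989531.
North component: ΔN = −sin φ cos λ·ΔX − sin φ sin λ·ΔY + cos φ·ΔZ = −(0.480147)(0.989531)(-175.4) − (0.480147)(-0.144322)(432.4) + (0.877188)(620.3) = 657.42 m.
1° of latitude spans πR/180 = 111125 m, so Δφ = 657.42 / 111125 × 3600 = 21.298″.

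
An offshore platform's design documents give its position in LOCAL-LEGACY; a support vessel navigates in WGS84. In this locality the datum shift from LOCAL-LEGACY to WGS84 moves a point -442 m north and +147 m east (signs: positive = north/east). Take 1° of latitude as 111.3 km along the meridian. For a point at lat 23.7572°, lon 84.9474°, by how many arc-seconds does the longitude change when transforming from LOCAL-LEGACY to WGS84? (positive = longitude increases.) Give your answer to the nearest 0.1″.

Δλ = 5.2″

At latitude 23.7572°, cos φ = 0.915261.
1° of longitude at this latitude = 111.3 × cos φ = 101.87 km, so Δλ = 147.0 / 101868.5 = 0.0014430° = 5.195″.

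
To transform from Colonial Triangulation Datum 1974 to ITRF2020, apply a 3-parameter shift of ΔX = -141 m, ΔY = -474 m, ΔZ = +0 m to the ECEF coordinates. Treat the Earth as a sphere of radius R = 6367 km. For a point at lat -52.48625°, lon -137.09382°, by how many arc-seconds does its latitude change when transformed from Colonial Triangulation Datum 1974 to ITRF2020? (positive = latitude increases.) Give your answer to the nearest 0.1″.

sin φ = -0.793207, cos φ = 0.608952, sin λ = -0.680800, cos λ = -0.732469.
North component: ΔN = −sin φ cos λ·ΔX − sin φ sin λ·ΔY + cos φ·ΔZ = −(-0.793207)(-0.732469)(-141) − (-0.793207)(-0.680800)(-474) + (0.608952)(0) = 337.89 m.
1° of latitude spans πR/180 = 111125 m, so Δφ = 337.89 / 111125 × 3600 = 10.946″.

Δφ = 10.9″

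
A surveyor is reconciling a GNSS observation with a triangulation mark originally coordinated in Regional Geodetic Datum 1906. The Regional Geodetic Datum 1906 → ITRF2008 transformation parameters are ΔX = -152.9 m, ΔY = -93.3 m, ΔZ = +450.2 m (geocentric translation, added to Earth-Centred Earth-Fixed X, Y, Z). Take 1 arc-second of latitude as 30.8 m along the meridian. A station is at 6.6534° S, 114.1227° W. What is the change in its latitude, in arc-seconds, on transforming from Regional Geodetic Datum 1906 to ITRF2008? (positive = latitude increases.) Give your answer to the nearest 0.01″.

Δφ = 15.07″

sin φ = -0.115863, cos φ = 0.993265, sin λ = -0.912672, cos λ = -0.408692.
North component: ΔN = −sin φ cos λ·ΔX − sin φ sin λ·ΔY + cos φ·ΔZ = −(-0.115863)(-0.408692)(-152.9) − (-0.115863)(-0.912672)(-93.3) + (0.993265)(450.2) = 464.27 m.
1° of latitude spans 3600 × 30.80 = 110880 m, so Δφ = 464.27 / 110880 × 3600 = 15.074″.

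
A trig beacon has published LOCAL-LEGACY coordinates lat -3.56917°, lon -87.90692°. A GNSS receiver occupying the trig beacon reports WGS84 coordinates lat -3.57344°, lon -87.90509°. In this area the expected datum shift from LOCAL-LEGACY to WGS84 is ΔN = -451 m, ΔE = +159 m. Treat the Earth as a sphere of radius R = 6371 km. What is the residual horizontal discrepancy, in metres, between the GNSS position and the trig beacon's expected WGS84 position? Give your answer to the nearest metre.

Observed coordinate differences: Δφ = -0.00427°, Δλ = +0.00183°.
Converting to metres (1° lat = 111195 m, cos φ = 0.998060): observed ΔN = -474.8 m, observed ΔE = 203.1 m.
Subtracting the expected shift leaves a residual of -474.8 − (-451) = -23.8 m north and 203.1 − (159) = 44.1 m east.
Residual distance = √((-23.8)² + 44.1²) = 50.1 m.

50 m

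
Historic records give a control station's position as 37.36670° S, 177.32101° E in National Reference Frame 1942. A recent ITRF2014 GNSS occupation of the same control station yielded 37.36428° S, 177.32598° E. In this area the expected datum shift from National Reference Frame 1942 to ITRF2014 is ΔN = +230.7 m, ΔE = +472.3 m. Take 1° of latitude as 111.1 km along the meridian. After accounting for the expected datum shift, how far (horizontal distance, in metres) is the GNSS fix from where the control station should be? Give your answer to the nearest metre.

Observed coordinate differences: Δφ = +0.00242°, Δλ = +0.00497°.
Converting to metres (1° lat = 111100 m, cos φ = 0.794767): observed ΔN = 268.9 m, observed ΔE = 438.8 m.
Subtracting the expected shift leaves a residual of 268.9 − (230.7) = 38.2 m north and 438.8 − (472.3) = -33.5 m east.
Residual distance = √(38.2² + (-33.5)²) = 50.8 m.

51 m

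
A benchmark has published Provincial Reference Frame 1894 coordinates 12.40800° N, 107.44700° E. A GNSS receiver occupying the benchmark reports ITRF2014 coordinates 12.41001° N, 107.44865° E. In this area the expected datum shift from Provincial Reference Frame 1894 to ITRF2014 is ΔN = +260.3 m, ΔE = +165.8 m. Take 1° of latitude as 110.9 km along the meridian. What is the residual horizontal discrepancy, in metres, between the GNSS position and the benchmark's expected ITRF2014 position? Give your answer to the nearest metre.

Observed coordinate differences: Δφ = +0.00201°, Δλ = +0.00165°.
Converting to metres (1° lat = 110900 m, cos φ = 0.976642): observed ΔN = 222.9 m, observed ΔE = 178.7 m.
Subtracting the expected shift leaves a residual of 222.9 − (260.3) = -37.4 m north and 178.7 − (165.8) = 12.9 m east.
Residual distance = √((-37.4)² + 12.9²) = 39.6 m.

40 m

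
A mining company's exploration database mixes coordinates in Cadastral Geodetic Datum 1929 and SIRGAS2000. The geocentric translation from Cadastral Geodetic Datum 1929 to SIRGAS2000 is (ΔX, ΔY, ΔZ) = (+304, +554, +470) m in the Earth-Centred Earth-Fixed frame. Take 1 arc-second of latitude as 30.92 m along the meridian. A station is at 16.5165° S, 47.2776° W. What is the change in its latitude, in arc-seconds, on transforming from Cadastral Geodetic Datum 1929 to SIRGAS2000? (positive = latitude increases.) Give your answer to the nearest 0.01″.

Δφ = 12.73″

sin φ = -0.284291, cos φ = 0.958738, sin λ = -0.734649, cos λ = 0.678447.
North component: ΔN = −sin φ cos λ·ΔX − sin φ sin λ·ΔY + cos φ·ΔZ = −(-0.284291)(0.678447)(304) − (-0.284291)(-0.734649)(554) + (0.958738)(470) = 393.54 m.
1° of latitude spans 3600 × 30.92 = 111312 m, so Δφ = 393.54 / 111312 × 3600 = 12.728″.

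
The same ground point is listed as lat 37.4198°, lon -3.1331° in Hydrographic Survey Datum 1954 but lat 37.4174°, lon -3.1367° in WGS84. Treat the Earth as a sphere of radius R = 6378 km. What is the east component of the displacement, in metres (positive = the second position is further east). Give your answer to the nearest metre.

Δφ = 37.4174° − 37.4198° = -0.0024°; Δλ = -3.1367° − -3.1331° = -0.0036°.
1° along a meridian = πR/180 = 111317 m.
ΔN = Δφ × 111317 = -267.2 m; ΔE = Δλ × 111317 × cos(37.4198°) = -0.0036 × 111317 × 0.794205 = -318.3 m.

ΔE = -318 m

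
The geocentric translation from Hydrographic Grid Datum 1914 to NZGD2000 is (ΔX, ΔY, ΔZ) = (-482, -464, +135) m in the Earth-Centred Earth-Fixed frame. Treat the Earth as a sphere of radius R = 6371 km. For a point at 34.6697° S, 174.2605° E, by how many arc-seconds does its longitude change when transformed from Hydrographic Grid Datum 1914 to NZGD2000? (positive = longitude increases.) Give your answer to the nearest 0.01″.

Δλ = 20.07″

sin φ = -0.568845, cos φ = 0.822445, sin λ = 0.100006, cos λ = -0.994987.
East component: ΔE = −sin λ·ΔX + cos λ·ΔY = −(0.100006)(-482) + (-0.994987)(-464) = 509.88 m.
1° of latitude spans πR/180 = 111195 m; at latitude φ, 1° of longitude spans that × cos φ = 91451.7 m, so Δλ = 509.88 / 91451.7 × 3600 = 20.071″.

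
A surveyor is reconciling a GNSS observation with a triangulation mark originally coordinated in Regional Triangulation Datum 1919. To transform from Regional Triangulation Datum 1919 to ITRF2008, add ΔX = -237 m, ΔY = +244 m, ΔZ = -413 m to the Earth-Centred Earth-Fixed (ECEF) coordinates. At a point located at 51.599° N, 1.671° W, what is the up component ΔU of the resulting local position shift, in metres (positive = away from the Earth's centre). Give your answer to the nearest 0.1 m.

At φ = 51.599°, λ = -1.671°: sin φ = 0.783683, cos φ = 0.621161, sin λ = -0.029160, cos λ = 0.999575.
ΔU = cos φ cos λ·ΔX + cos φ sin λ·ΔY + sin φ·ΔZ = (0.621161)(0.999575)(-237) + (0.621161)(-0.029160)(244) + (0.783683)(-413) = -475.23 m.

ΔU = -475.2 m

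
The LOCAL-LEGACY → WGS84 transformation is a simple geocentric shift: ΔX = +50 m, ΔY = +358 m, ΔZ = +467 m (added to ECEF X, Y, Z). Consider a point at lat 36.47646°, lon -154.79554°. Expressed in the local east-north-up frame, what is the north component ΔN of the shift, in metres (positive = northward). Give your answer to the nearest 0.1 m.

ΔN = 493.0 m

The local north axis is (−sin φ cos λ, −sin φ sin λ, cos φ), giving ΔN = 26.895 + 90.633 + 375.515 = 493.04 m.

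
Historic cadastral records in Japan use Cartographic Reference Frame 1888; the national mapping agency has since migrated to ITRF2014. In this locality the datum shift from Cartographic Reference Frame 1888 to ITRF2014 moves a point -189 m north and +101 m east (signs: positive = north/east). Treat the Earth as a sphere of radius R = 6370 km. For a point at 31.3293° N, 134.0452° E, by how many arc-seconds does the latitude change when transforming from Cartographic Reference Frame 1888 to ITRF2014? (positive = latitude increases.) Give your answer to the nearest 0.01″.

On a sphere of radius R, 1 rad of latitude = R, so Δφ = ΔN / R = -189.0 / 6370000 = -2.9670e-05 rad = -6.120″.

Δφ = -6.12″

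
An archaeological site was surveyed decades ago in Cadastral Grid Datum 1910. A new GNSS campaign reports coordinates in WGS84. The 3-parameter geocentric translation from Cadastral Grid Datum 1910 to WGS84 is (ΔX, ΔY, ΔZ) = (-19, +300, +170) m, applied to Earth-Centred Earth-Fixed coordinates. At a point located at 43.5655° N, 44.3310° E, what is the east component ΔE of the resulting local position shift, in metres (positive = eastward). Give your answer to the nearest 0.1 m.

The local east axis at (φ, λ) is (−sin λ, cos λ, 0), so ΔE = −sin(44.3310°)·(-19) + cos(44.3310°)·300 = 227.87 m.

ΔE = 227.9 m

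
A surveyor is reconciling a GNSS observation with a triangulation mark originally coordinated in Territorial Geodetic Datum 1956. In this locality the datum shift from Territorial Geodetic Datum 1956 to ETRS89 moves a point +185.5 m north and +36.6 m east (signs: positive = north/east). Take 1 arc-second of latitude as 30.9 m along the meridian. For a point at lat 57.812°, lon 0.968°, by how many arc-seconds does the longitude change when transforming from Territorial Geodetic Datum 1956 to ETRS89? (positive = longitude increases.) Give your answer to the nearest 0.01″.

Δλ = 2.22″

At latitude 57.812°, cos φ = 0.532699.
1″ of longitude at this latitude = 30.90 × cos φ = 16.4604 m, so Δλ = 36.6 / 16.4604 = 2.224″.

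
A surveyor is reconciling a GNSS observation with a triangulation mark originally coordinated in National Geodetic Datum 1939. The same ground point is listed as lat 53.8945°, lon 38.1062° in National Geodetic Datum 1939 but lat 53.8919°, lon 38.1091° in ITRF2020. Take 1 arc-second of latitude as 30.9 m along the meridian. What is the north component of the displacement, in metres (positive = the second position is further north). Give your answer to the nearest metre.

Δφ = 53.8919° − 53.8945° = -0.0026°; Δλ = 38.1091° − 38.1062° = +0.0029°.
1° of latitude = 3600 × 30.90 = 111240 m.
ΔN = Δφ × 111240 = -289.2 m; ΔE = Δλ × 111240 × cos(53.8945°) = +0.0029 × 111240 × 0.589274 = 190.1 m.

ΔN = -289 m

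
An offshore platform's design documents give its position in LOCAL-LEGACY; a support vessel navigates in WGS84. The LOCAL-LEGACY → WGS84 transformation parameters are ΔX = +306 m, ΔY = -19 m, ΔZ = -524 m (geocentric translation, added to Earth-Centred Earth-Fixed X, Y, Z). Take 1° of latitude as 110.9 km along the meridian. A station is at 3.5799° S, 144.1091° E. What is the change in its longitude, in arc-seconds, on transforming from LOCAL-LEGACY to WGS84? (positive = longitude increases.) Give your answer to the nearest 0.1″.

Δλ = -5.3″

sin φ = -0.062440, cos φ = 0.998049, sin λ = 0.586244, cos λ = -0.810135.
East component: ΔE = −sin λ·ΔX + cos λ·ΔY = −(0.586244)(306) + (-0.810135)(-19) = -164.00 m.
1° of latitude spans 110900 m; at latitude φ, 1° of longitude spans that × cos φ = 110683.6 m, so Δλ = -164.00 / 110683.6 × 3600 = -5.334″.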